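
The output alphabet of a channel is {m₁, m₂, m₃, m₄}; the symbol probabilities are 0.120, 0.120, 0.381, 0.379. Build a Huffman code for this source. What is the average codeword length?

1.859 bits/symbol

Repeatedly combine the two least-probable nodes; the expected code length is the sum of the merged weights.
merge 3/25 + 3/25 → 6/25
merge 6/25 + 379/1000 → 619/1000
merge 381/1000 + 619/1000 → 1
L = 6/25 + 619/1000 + 1 = 1859/1000 = 1.859 bits/symbol.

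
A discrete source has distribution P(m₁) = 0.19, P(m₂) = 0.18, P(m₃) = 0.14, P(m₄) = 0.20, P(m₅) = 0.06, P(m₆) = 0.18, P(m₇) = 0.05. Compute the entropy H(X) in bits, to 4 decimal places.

H = −Σ pᵢ log₂ pᵢ.
−0.19·log₂(0.19) = 0.4552
−0.18·log₂(0.18) = 0.4453
−0.14·log₂(0.14) = 0.3971
−0.20·log₂(0.20) = 0.4644
−0.06·log₂(0.06) = 0.2435
−0.18·log₂(0.18) = 0.4453
−0.05·log₂(0.05) = 0.2161
Sum ≈ 2.6670 → 2.6670 bits.

2.6670 bits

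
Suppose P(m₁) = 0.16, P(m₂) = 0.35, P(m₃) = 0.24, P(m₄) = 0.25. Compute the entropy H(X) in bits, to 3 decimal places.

1.947 bits

H = −Σ pᵢ log₂ pᵢ.
−0.16·log₂(0.16) = 0.4230
−0.35·log₂(0.35) = 0.5301
−0.24·log₂(0.24) = 0.4941
−0.25·log₂(0.25) = 0.5000
Sum ≈ 1.9473 → 1.947 bits.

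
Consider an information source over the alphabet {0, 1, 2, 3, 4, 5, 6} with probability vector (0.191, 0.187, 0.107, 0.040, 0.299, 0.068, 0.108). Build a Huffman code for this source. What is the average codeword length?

Repeatedly combine the two least-probable nodes; the expected code length is the sum of the merged weights.
merge 1/25 + 17/250 → 27/250
merge 107/1000 + 27/250 → 43/200
merge 27/250 + 187/1000 → 59/200
merge 191/1000 + 43/200 → 203/500
merge 59/200 + 299/1000 → 297/500
merge 203/500 + 297/500 → 1
L = 27/250 + 43/200 + 59/200 + 203/500 + 297/500 + 1 = 1309/500 = 2.618 bits/symbol.

2.618 bits/symbol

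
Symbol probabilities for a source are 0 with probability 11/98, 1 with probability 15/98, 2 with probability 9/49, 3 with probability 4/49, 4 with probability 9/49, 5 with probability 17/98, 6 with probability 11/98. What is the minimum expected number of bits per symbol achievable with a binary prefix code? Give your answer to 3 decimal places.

2.816 bits/symbol

Repeatedly combine the two least-probable nodes; the expected code length is the sum of the merged weights.
merge 4/49 + 11/98 → 19/98
merge 11/98 + 15/98 → 13/49
merge 17/98 + 9/49 → 5/14
merge 9/49 + 19/98 → 37/98
merge 13/49 + 5/14 → 61/98
merge 37/98 + 61/98 → 1
L = 19/98 + 13/49 + 5/14 + 37/98 + 61/98 + 1 = 138/49 ≈ 2.816 bits/symbol.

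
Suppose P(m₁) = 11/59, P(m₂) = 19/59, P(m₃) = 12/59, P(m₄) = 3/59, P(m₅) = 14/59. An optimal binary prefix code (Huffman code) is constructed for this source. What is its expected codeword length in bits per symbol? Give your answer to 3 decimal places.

Repeatedly combine the two least-probable nodes; the expected code length is the sum of the merged weights.
merge 3/59 + 11/59 → 14/59
merge 12/59 + 14/59 → 26/59
merge 14/59 + 19/59 → 33/59
merge 26/59 + 33/59 → 1
L = 14/59 + 26/59 + 33/59 + 1 = 132/59 ≈ 2.237 bits/symbol.

2.237 bits/symbol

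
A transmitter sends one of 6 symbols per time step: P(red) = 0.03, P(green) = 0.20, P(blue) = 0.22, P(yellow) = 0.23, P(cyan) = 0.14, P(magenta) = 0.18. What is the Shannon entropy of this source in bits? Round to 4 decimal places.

H = −Σ pᵢ log₂ pᵢ.
−0.03·log₂(0.03) = 0.1518
−0.20·log₂(0.20) = 0.4644
−0.22·log₂(0.22) = 0.4806
−0.23·log₂(0.23) = 0.4877
−0.14·log₂(0.14) = 0.3971
−0.18·log₂(0.18) = 0.4453
Sum ≈ 2.4268 → 2.4268 bits.

2.4268 bits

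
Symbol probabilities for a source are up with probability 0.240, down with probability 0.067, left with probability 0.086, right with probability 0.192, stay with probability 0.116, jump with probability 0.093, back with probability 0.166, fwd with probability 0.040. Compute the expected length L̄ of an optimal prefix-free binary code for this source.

2.854 bits/symbol

Repeatedly combine the two least-probable nodes; the expected code length is the sum of the merged weights.
merge 1/25 + 67/1000 → 107/1000
merge 43/500 + 93/1000 → 179/1000
merge 107/1000 + 29/250 → 223/1000
merge 83/500 + 179/1000 → 69/200
merge 24/125 + 223/1000 → 83/200
merge 6/25 + 69/200 → 117/200
merge 83/200 + 117/200 → 1
L = 107/1000 + 179/1000 + 223/1000 + 69/200 + 83/200 + 117/200 + 1 = 1427/500 = 2.854 bits/symbol.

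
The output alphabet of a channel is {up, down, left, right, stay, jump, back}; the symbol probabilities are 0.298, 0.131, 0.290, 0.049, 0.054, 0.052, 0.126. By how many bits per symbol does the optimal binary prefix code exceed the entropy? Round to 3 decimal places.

Entropy H = −Σ p log₂ p ≈ 2.4615 bits.
Huffman merges: 49/1000+13/250→101/1000; 27/500+101/1000→31/200; 63/500+131/1000→257/1000; 31/200+257/1000→103/250; 29/100+149/500→147/250; 103/250+147/250→1. L = 2513/1000 ≈ 2.5130.
L − H = 2.5130 − 2.4615 = 0.052 bits.

0.052 bits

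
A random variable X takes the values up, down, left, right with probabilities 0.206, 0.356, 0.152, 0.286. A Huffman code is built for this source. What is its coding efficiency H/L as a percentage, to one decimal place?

Entropy H = −Σ p log₂ p ≈ 1.9296 bits.
Huffman merges: 19/125+103/500→179/500; 143/500+89/250→321/500; 179/500+321/500→1. L = 2 ≈ 2.0000.
Efficiency = H/L = 1.9296/2.0000 = 96.5%.

96.5%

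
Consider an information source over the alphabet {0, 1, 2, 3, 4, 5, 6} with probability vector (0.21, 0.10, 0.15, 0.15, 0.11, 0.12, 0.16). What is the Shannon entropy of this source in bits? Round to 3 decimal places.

H = −Σ pᵢ log₂ pᵢ.
−0.21·log₂(0.21) = 0.4728
−0.10·log₂(0.10) = 0.3322
−0.15·log₂(0.15) = 0.4105
−0.15·log₂(0.15) = 0.4105
−0.11·log₂(0.11) = 0.3503
−0.12·log₂(0.12) = 0.3671
−0.16·log₂(0.16) = 0.4230
Sum ≈ 2.7665 → 2.766 bits.

2.766 bits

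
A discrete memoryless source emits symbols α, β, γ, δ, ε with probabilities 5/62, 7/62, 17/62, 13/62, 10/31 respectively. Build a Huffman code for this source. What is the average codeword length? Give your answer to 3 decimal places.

2.194 bits/symbol

Repeatedly combine the two least-probable nodes; the expected code length is the sum of the merged weights.
merge 5/62 + 7/62 → 6/31
merge 6/31 + 13/62 → 25/62
merge 17/62 + 10/31 → 37/62
merge 25/62 + 37/62 → 1
L = 6/31 + 25/62 + 37/62 + 1 = 68/31 ≈ 2.194 bits/symbol.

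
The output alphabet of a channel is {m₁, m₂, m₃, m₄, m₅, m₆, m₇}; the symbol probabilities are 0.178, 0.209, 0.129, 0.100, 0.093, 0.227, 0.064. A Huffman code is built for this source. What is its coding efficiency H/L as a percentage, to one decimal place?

98.7%

Entropy H = −Σ p log₂ p ≈ 2.6867 bits.
Huffman merges: 8/125+93/1000→157/1000; 1/10+129/1000→229/1000; 157/1000+89/500→67/200; 209/1000+227/1000→109/250; 229/1000+67/200→141/250; 109/250+141/250→1. L = 2721/1000 ≈ 2.7210.
Efficiency = H/L = 2.6867/2.7210 = 98.7%.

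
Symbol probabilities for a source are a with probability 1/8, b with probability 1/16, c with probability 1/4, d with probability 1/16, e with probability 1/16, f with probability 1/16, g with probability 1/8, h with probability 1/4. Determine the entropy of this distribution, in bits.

Each probability is a power of 1/2, so log₂(1/p) is an integer.
H = Σ p·log₂(1/p) = 1/8·3 + 1/16·4 + 1/4·2 + 1/16·4 + 1/16·4 + 1/16·4 + 1/8·3 + 1/4·2 = 2.75 bits.

2.75 bits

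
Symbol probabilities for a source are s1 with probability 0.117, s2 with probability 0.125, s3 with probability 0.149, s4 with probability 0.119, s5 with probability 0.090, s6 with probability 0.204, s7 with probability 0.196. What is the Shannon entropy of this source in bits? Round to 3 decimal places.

2.753 bits

H = −Σ pᵢ log₂ pᵢ.
−0.117·log₂(0.117) = 0.3622
−0.125·log₂(0.125) = 0.3750
−0.149·log₂(0.149) = 0.4092
−0.119·log₂(0.119) = 0.3654
−0.090·log₂(0.090) = 0.3127
−0.204·log₂(0.204) = 0.4678
−0.196·log₂(0.196) = 0.4608
Sum ≈ 2.7532 → 2.753 bits.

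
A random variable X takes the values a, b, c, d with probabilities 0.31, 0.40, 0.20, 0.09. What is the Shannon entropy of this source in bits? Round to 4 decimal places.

1.8296 bits

H = −Σ pᵢ log₂ pᵢ.
−0.31·log₂(0.31) = 0.5238
−0.40·log₂(0.40) = 0.5288
−0.20·log₂(0.20) = 0.4644
−0.09·log₂(0.09) = 0.3127
Sum ≈ 1.8296 → 1.8296 bits.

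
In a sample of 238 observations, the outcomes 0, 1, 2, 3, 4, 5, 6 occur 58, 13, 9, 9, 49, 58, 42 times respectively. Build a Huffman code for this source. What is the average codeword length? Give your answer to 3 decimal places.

2.513 bits/symbol

Probabilities are the counts divided by 238.
Repeatedly combine the two least-probable nodes; the expected code length is the sum of the merged weights.
merge 9/238 + 9/238 → 9/119
merge 13/238 + 9/119 → 31/238
merge 31/238 + 3/17 → 73/238
merge 7/34 + 29/119 → 107/238
merge 29/119 + 73/238 → 131/238
merge 107/238 + 131/238 → 1
L = 9/119 + 31/238 + 73/238 + 107/238 + 131/238 + 1 = 299/119 ≈ 2.513 bits/symbol.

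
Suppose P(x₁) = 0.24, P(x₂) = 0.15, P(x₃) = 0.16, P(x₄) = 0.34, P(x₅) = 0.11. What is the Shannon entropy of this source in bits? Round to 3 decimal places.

H = −Σ pᵢ log₂ pᵢ.
−0.24·log₂(0.24) = 0.4941
−0.15·log₂(0.15) = 0.4105
−0.16·log₂(0.16) = 0.4230
−0.34·log₂(0.34) = 0.5292
−0.11·log₂(0.11) = 0.3503
Sum ≈ 2.2072 → 2.207 bits.

2.207 bits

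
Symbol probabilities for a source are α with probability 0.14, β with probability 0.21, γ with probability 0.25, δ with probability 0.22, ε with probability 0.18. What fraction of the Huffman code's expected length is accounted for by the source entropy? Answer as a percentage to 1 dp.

Entropy H = −Σ p log₂ p ≈ 2.2958 bits.
Huffman merges: 7/50+9/50→8/25; 21/100+11/50→43/100; 1/4+8/25→57/100; 43/100+57/100→1. L = 58/25 ≈ 2.3200.
Efficiency = H/L = 2.2958/2.3200 = 99.0%.

99.0%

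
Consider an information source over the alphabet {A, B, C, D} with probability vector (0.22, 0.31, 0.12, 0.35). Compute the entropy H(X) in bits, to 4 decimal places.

H = −Σ pᵢ log₂ pᵢ.
−0.22·log₂(0.22) = 0.4806
−0.31·log₂(0.31) = 0.5238
−0.12·log₂(0.12) = 0.3671
−0.35·log₂(0.35) = 0.5301
Sum ≈ 1.9015 → 1.9015 bits.

1.9015 bits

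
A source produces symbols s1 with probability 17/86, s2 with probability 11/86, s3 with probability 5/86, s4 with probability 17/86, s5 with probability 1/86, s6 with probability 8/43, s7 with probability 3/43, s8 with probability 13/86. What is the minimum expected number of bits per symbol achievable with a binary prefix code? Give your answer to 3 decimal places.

Repeatedly combine the two least-probable nodes; the expected code length is the sum of the merged weights.
merge 1/86 + 5/86 → 3/43
merge 3/43 + 3/43 → 6/43
merge 11/86 + 6/43 → 23/86
merge 13/86 + 8/43 → 29/86
merge 17/86 + 17/86 → 17/43
merge 23/86 + 29/86 → 26/43
merge 17/43 + 26/43 → 1
L = 3/43 + 6/43 + 23/86 + 29/86 + 17/43 + 26/43 + 1 = 121/43 ≈ 2.814 bits/symbol.

2.814 bits/symbol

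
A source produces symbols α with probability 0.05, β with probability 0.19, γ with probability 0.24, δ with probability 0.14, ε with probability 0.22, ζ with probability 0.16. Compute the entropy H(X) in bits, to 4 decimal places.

2.4662 bits

H = −Σ pᵢ log₂ pᵢ.
−0.05·log₂(0.05) = 0.2161
−0.19·log₂(0.19) = 0.4552
−0.24·log₂(0.24) = 0.4941
−0.14·log₂(0.14) = 0.3971
−0.22·log₂(0.22) = 0.4806
−0.16·log₂(0.16) = 0.4230
Sum ≈ 2.4662 → 2.4662 bits.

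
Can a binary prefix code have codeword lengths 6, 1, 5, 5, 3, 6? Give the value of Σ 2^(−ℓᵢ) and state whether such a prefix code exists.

0.71875; yes

With common denominator 2^6 = 64: Σ 2^(−ℓᵢ) = 1/64 + 32/64 + 2/64 + 2/64 + 8/64 + 1/64 = 46/64 = 0.71875.
Kraft's inequality requires Σ ≤ 1; here Σ = 0.71875 ≤ 1, so such a prefix code exists.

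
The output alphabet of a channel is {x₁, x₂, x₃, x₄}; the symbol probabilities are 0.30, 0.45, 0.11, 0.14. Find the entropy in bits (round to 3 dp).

1.787 bits

H = −Σ pᵢ log₂ pᵢ.
−0.30·log₂(0.30) = 0.5211
−0.45·log₂(0.45) = 0.5184
−0.11·log₂(0.11) = 0.3503
−0.14·log₂(0.14) = 0.3971
Sum ≈ 1.7869 → 1.787 bits.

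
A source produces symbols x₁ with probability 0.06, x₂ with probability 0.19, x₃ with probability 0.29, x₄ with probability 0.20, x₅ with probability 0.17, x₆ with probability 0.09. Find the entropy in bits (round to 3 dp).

2.428 bits

H = −Σ pᵢ log₂ pᵢ.
−0.06·log₂(0.06) = 0.2435
−0.19·log₂(0.19) = 0.4552
−0.29·log₂(0.29) = 0.5179
−0.20·log₂(0.20) = 0.4644
−0.17·log₂(0.17) = 0.4346
−0.09·log₂(0.09) = 0.3127
Sum ≈ 2.4283 → 2.428 bits.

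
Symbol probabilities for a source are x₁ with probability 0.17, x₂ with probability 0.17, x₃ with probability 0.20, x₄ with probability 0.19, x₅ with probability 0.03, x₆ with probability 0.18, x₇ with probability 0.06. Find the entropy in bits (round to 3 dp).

H = −Σ pᵢ log₂ pᵢ.
−0.17·log₂(0.17) = 0.4346
−0.17·log₂(0.17) = 0.4346
−0.20·log₂(0.20) = 0.4644
−0.19·log₂(0.19) = 0.4552
−0.03·log₂(0.03) = 0.1518
−0.18·log₂(0.18) = 0.4453
−0.06·log₂(0.06) = 0.2435
Sum ≈ 2.6294 → 2.629 bits.

2.629 bits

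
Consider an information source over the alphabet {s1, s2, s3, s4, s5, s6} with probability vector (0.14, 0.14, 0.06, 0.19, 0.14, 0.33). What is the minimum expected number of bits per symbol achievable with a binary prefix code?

Repeatedly combine the two least-probable nodes; the expected code length is the sum of the merged weights.
merge 3/50 + 7/50 → 1/5
merge 7/50 + 7/50 → 7/25
merge 19/100 + 1/5 → 39/100
merge 7/25 + 33/100 → 61/100
merge 39/100 + 61/100 → 1
L = 1/5 + 7/25 + 39/100 + 61/100 + 1 = 62/25 = 2.48 bits/symbol.

2.48 bits/symbol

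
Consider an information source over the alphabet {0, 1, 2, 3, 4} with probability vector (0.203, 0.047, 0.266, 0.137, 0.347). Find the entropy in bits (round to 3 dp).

2.105 bits

H = −Σ pᵢ log₂ pᵢ.
−0.203·log₂(0.203) = 0.4670
−0.047·log₂(0.047) = 0.2073
−0.266·log₂(0.266) = 0.5082
−0.137·log₂(0.137) = 0.3929
−0.347·log₂(0.347) = 0.5299
Sum ≈ 2.1053 → 2.105 bits.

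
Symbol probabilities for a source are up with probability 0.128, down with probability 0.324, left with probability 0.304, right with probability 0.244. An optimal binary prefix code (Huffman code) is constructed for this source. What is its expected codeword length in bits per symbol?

2 bits/symbol

Repeatedly combine the two least-probable nodes; the expected code length is the sum of the merged weights.
merge 16/125 + 61/250 → 93/250
merge 38/125 + 81/250 → 157/250
merge 93/250 + 157/250 → 1
L = 93/250 + 157/250 + 1 = 2 bits/symbol.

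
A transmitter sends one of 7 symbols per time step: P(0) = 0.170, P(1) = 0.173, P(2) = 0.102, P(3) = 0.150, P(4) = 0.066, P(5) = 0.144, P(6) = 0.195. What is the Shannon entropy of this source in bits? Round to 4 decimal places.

2.7403 bits

H = −Σ pᵢ log₂ pᵢ.
−0.170·log₂(0.170) = 0.4346
−0.173·log₂(0.173) = 0.4379
−0.102·log₂(0.102) = 0.3359
−0.150·log₂(0.150) = 0.4105
−0.066·log₂(0.066) = 0.2588
−0.144·log₂(0.144) = 0.4026
−0.195·log₂(0.195) = 0.4599
Sum ≈ 2.7403 → 2.7403 bits.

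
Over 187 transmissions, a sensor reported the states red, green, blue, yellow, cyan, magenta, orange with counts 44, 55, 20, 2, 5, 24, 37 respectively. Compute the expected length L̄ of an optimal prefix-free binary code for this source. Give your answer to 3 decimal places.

2.455 bits/symbol

Probabilities are the counts divided by 187.
Repeatedly combine the two least-probable nodes; the expected code length is the sum of the merged weights.
merge 2/187 + 5/187 → 7/187
merge 7/187 + 20/187 → 27/187
merge 24/187 + 27/187 → 3/11
merge 37/187 + 4/17 → 81/187
merge 3/11 + 5/17 → 106/187
merge 81/187 + 106/187 → 1
L = 7/187 + 27/187 + 3/11 + 81/187 + 106/187 + 1 = 27/11 ≈ 2.455 bits/symbol.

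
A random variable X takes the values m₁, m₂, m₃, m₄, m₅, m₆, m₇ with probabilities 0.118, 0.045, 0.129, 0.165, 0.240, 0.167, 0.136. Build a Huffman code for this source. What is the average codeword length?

2.756 bits/symbol

Repeatedly combine the two least-probable nodes; the expected code length is the sum of the merged weights.
merge 9/200 + 59/500 → 163/1000
merge 129/1000 + 17/125 → 53/200
merge 163/1000 + 33/200 → 41/125
merge 167/1000 + 6/25 → 407/1000
merge 53/200 + 41/125 → 593/1000
merge 407/1000 + 593/1000 → 1
L = 163/1000 + 53/200 + 41/125 + 407/1000 + 593/1000 + 1 = 689/250 = 2.756 bits/symbol.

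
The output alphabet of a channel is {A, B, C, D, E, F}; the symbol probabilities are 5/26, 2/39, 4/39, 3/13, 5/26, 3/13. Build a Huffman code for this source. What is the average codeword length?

Repeatedly combine the two least-probable nodes; the expected code length is the sum of the merged weights.
merge 2/39 + 4/39 → 2/13
merge 2/13 + 5/26 → 9/26
merge 5/26 + 3/13 → 11/26
merge 3/13 + 9/26 → 15/26
merge 11/26 + 15/26 → 1
L = 2/13 + 9/26 + 11/26 + 15/26 + 1 = 5/2 = 2.5 bits/symbol.

2.5 bits/symbol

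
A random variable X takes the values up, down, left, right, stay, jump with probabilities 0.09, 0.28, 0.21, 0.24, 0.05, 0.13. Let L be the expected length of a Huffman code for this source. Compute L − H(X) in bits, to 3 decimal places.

0.017 bits

Entropy H = −Σ p log₂ p ≈ 2.3926 bits.
Huffman merges: 1/20+9/100→7/50; 13/100+7/50→27/100; 21/100+6/25→9/20; 27/100+7/25→11/20; 9/20+11/20→1. L = 241/100 ≈ 2.4100.
L − H = 2.4100 − 2.3926 = 0.017 bits.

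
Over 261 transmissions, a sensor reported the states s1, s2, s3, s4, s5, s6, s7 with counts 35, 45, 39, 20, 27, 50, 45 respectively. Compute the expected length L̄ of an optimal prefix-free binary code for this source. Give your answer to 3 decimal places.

Probabilities are the counts divided by 261.
Repeatedly combine the two least-probable nodes; the expected code length is the sum of the merged weights.
merge 20/261 + 3/29 → 47/261
merge 35/261 + 13/87 → 74/261
merge 5/29 + 5/29 → 10/29
merge 47/261 + 50/261 → 97/261
merge 74/261 + 10/29 → 164/261
merge 97/261 + 164/261 → 1
L = 47/261 + 74/261 + 10/29 + 97/261 + 164/261 + 1 = 733/261 ≈ 2.808 bits/symbol.

2.808 bits/symbol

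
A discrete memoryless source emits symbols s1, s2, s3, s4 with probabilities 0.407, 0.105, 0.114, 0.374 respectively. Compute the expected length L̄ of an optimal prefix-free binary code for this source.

1.812 bits/symbol

Repeatedly combine the two least-probable nodes; the expected code length is the sum of the merged weights.
merge 21/200 + 57/500 → 219/1000
merge 219/1000 + 187/500 → 593/1000
merge 407/1000 + 593/1000 → 1
L = 219/1000 + 593/1000 + 1 = 453/250 = 1.812 bits/symbol.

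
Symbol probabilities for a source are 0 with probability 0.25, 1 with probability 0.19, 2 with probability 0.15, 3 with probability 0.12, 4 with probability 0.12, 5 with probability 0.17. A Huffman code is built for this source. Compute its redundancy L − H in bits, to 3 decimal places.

Entropy H = −Σ p log₂ p ≈ 2.5345 bits.
Huffman merges: 3/25+3/25→6/25; 3/20+17/100→8/25; 19/100+6/25→43/100; 1/4+8/25→57/100; 43/100+57/100→1. L = 64/25 ≈ 2.5600.
L − H = 2.5600 − 2.5345 = 0.026 bits.

0.026 bits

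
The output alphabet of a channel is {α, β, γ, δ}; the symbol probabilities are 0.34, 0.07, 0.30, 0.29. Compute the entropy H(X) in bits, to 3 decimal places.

1.837 bits

H = −Σ pᵢ log₂ pᵢ.
−0.34·log₂(0.34) = 0.5292
−0.07·log₂(0.07) = 0.2686
−0.30·log₂(0.30) = 0.5211
−0.29·log₂(0.29) = 0.5179
Sum ≈ 1.8367 → 1.837 bits.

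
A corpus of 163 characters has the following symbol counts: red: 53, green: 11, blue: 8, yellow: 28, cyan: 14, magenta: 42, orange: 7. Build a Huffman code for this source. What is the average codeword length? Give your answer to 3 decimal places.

Probabilities are the counts divided by 163.
Repeatedly combine the two least-probable nodes; the expected code length is the sum of the merged weights.
merge 7/163 + 8/163 → 15/163
merge 11/163 + 14/163 → 25/163
merge 15/163 + 25/163 → 40/163
merge 28/163 + 40/163 → 68/163
merge 42/163 + 53/163 → 95/163
merge 68/163 + 95/163 → 1
L = 15/163 + 25/163 + 40/163 + 68/163 + 95/163 + 1 = 406/163 ≈ 2.491 bits/symbol.

2.491 bits/symbol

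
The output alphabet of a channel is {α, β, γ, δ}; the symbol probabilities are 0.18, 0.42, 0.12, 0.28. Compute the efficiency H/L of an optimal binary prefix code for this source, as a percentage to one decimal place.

Entropy H = −Σ p log₂ p ≈ 1.8522 bits.
Huffman merges: 3/25+9/50→3/10; 7/25+3/10→29/50; 21/50+29/50→1. L = 47/25 ≈ 1.8800.
Efficiency = H/L = 1.8522/1.8800 = 98.5%.

98.5%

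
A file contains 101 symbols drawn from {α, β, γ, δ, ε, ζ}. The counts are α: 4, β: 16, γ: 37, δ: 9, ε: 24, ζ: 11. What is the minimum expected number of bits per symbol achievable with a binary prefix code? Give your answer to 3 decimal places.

Probabilities are the counts divided by 101.
Repeatedly combine the two least-probable nodes; the expected code length is the sum of the merged weights.
merge 4/101 + 9/101 → 13/101
merge 11/101 + 13/101 → 24/101
merge 16/101 + 24/101 → 40/101
merge 24/101 + 37/101 → 61/101
merge 40/101 + 61/101 → 1
L = 13/101 + 24/101 + 40/101 + 61/101 + 1 = 239/101 ≈ 2.366 bits/symbol.

2.366 bits/symbol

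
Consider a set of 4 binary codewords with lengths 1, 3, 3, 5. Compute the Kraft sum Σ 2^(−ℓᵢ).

With common denominator 2^5 = 32: Σ 2^(−ℓᵢ) = 16/32 + 4/32 + 4/32 + 1/32 = 25/32 = 0.78125.

0.78125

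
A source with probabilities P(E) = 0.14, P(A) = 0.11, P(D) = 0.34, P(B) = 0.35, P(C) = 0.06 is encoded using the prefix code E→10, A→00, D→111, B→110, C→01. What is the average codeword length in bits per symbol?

2.69 bits/symbol

L̄ = Σ pᵢ·ℓᵢ = 0.14·2 + 0.11·2 + 0.34·3 + 0.35·3 + 0.06·2 = 2.69 bits/symbol.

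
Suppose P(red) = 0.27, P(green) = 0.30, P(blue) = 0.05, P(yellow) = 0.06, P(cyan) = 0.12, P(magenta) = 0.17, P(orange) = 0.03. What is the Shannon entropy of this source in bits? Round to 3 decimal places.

H = −Σ pᵢ log₂ pᵢ.
−0.27·log₂(0.27) = 0.5100
−0.30·log₂(0.30) = 0.5211
−0.05·log₂(0.05) = 0.2161
−0.06·log₂(0.06) = 0.2435
−0.12·log₂(0.12) = 0.3671
−0.17·log₂(0.17) = 0.4346
−0.03·log₂(0.03) = 0.1518
Sum ≈ 2.4442 → 2.444 bits.

2.444 bits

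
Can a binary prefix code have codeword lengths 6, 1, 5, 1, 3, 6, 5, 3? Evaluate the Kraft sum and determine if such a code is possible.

With common denominator 2^6 = 64: Σ 2^(−ℓᵢ) = 1/64 + 32/64 + 2/64 + 32/64 + 8/64 + 1/64 + 2/64 + 8/64 = 86/64 = 1.34375.
Kraft's inequality requires Σ ≤ 1; here Σ = 1.34375 > 1, so no such prefix code exists.

1.34375; no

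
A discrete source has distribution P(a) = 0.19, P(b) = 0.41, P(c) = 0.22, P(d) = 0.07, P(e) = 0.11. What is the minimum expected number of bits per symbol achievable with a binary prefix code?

2.14 bits/symbol

Repeatedly combine the two least-probable nodes; the expected code length is the sum of the merged weights.
merge 7/100 + 11/100 → 9/50
merge 9/50 + 19/100 → 37/100
merge 11/50 + 37/100 → 59/100
merge 41/100 + 59/100 → 1
L = 9/50 + 37/100 + 59/100 + 1 = 107/50 = 2.14 bits/symbol.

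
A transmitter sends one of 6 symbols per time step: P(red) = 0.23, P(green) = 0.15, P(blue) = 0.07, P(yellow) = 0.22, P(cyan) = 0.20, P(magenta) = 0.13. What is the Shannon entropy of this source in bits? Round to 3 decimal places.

2.494 bits

H = −Σ pᵢ log₂ pᵢ.
−0.23·log₂(0.23) = 0.4877
−0.15·log₂(0.15) = 0.4105
−0.07·log₂(0.07) = 0.2686
−0.22·log₂(0.22) = 0.4806
−0.20·log₂(0.20) = 0.4644
−0.13·log₂(0.13) = 0.3826
Sum ≈ 2.4944 → 2.494 bits.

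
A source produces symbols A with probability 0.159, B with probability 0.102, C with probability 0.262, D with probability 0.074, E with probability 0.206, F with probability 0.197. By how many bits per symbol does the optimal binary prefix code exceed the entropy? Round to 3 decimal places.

Entropy H = −Σ p log₂ p ≈ 2.4732 bits.
Huffman merges: 37/500+51/500→22/125; 159/1000+22/125→67/200; 197/1000+103/500→403/1000; 131/500+67/200→597/1000; 403/1000+597/1000→1. L = 2511/1000 ≈ 2.5110.
L − H = 2.5110 − 2.4732 = 0.038 bits.

0.038 bits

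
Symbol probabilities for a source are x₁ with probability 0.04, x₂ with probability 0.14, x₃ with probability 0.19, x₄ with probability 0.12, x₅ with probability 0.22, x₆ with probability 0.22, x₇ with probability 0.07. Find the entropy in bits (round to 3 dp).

H = −Σ pᵢ log₂ pᵢ.
−0.04·log₂(0.04) = 0.1858
−0.14·log₂(0.14) = 0.3971
−0.19·log₂(0.19) = 0.4552
−0.12·log₂(0.12) = 0.3671
−0.22·log₂(0.22) = 0.4806
−0.22·log₂(0.22) = 0.4806
−0.07·log₂(0.07) = 0.2686
Sum ≈ 2.6349 → 2.635 bits.

2.635 bits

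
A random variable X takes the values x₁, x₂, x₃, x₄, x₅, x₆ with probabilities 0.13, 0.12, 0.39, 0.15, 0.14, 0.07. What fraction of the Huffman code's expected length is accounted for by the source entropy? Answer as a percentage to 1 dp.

97.7%

Entropy H = −Σ p log₂ p ≈ 2.3557 bits.
Huffman merges: 7/100+3/25→19/100; 13/100+7/50→27/100; 3/20+19/100→17/50; 27/100+17/50→61/100; 39/100+61/100→1. L = 241/100 ≈ 2.4100.
Efficiency = H/L = 2.3557/2.4100 = 97.7%.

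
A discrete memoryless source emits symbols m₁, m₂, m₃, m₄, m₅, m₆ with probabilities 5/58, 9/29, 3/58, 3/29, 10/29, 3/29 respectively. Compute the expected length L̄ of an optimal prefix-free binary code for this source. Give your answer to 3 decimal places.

Repeatedly combine the two least-probable nodes; the expected code length is the sum of the merged weights.
merge 3/58 + 5/58 → 4/29
merge 3/29 + 3/29 → 6/29
merge 4/29 + 6/29 → 10/29
merge 9/29 + 10/29 → 19/29
merge 10/29 + 19/29 → 1
L = 4/29 + 6/29 + 10/29 + 19/29 + 1 = 68/29 ≈ 2.345 bits/symbol.

2.345 bits/symbol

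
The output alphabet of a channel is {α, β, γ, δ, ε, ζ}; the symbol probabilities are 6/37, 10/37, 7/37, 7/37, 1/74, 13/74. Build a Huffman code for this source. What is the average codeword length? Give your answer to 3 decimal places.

2.527 bits/symbol

Repeatedly combine the two least-probable nodes; the expected code length is the sum of the merged weights.
merge 1/74 + 6/37 → 13/74
merge 13/74 + 13/74 → 13/37
merge 7/37 + 7/37 → 14/37
merge 10/37 + 13/37 → 23/37
merge 14/37 + 23/37 → 1
L = 13/74 + 13/37 + 14/37 + 23/37 + 1 = 187/74 ≈ 2.527 bits/symbol.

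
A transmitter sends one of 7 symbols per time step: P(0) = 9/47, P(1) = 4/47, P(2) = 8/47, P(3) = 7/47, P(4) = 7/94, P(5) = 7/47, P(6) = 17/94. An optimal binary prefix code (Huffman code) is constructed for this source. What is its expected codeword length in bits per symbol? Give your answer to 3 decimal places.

Repeatedly combine the two least-probable nodes; the expected code length is the sum of the merged weights.
merge 7/94 + 4/47 → 15/94
merge 7/47 + 7/47 → 14/47
merge 15/94 + 8/47 → 31/94
merge 17/94 + 9/47 → 35/94
merge 14/47 + 31/94 → 59/94
merge 35/94 + 59/94 → 1
L = 15/94 + 14/47 + 31/94 + 35/94 + 59/94 + 1 = 131/47 ≈ 2.787 bits/symbol.

2.787 bits/symbol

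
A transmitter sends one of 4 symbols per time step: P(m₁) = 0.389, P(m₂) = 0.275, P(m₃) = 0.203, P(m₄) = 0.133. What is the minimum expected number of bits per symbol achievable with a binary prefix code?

1.947 bits/symbol

Repeatedly combine the two least-probable nodes; the expected code length is the sum of the merged weights.
merge 133/1000 + 203/1000 → 42/125
merge 11/40 + 42/125 → 611/1000
merge 389/1000 + 611/1000 → 1
L = 42/125 + 611/1000 + 1 = 1947/1000 = 1.947 bits/symbol.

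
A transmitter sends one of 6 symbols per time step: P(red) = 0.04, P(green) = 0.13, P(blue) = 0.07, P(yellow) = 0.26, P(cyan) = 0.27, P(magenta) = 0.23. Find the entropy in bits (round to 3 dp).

H = −Σ pᵢ log₂ pᵢ.
−0.04·log₂(0.04) = 0.1858
−0.13·log₂(0.13) = 0.3826
−0.07·log₂(0.07) = 0.2686
−0.26·log₂(0.26) = 0.5053
−0.27·log₂(0.27) = 0.5100
−0.23·log₂(0.23) = 0.4877
Sum ≈ 2.3399 → 2.340 bits.

2.340 bits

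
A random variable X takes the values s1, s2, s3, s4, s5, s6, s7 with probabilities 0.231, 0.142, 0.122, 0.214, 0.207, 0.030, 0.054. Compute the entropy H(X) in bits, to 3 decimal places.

H = −Σ pᵢ log₂ pᵢ.
−0.231·log₂(0.231) = 0.4883
−0.142·log₂(0.142) = 0.3999
−0.122·log₂(0.122) = 0.3703
−0.214·log₂(0.214) = 0.4760
−0.207·log₂(0.207) = 0.4704
−0.030·log₂(0.030) = 0.1518
−0.054·log₂(0.054) = 0.2274
Sum ≈ 2.5840 → 2.584 bits.

2.584 bits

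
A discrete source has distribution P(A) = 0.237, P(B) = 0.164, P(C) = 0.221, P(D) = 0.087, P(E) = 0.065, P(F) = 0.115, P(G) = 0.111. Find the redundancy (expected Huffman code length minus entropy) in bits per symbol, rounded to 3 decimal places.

Entropy H = −Σ p log₂ p ≈ 2.6750 bits.
Huffman merges: 13/200+87/1000→19/125; 111/1000+23/200→113/500; 19/125+41/250→79/250; 221/1000+113/500→447/1000; 237/1000+79/250→553/1000; 447/1000+553/1000→1. L = 1347/500 ≈ 2.6940.
L − H = 2.6940 − 2.6750 = 0.019 bits.

0.019 bits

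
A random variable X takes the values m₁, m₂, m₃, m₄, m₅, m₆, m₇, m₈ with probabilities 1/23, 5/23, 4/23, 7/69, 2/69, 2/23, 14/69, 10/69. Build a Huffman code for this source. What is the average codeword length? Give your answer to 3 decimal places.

Repeatedly combine the two least-probable nodes; the expected code length is the sum of the merged weights.
merge 2/69 + 1/23 → 5/69
merge 5/69 + 2/23 → 11/69
merge 7/69 + 10/69 → 17/69
merge 11/69 + 4/23 → 1/3
merge 14/69 + 5/23 → 29/69
merge 17/69 + 1/3 → 40/69
merge 29/69 + 40/69 → 1
L = 5/69 + 11/69 + 17/69 + 1/3 + 29/69 + 40/69 + 1 = 194/69 ≈ 2.812 bits/symbol.

2.812 bits/symbol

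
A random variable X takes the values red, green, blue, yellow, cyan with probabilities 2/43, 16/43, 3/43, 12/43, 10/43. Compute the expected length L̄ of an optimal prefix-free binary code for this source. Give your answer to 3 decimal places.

2.093 bits/symbol

Repeatedly combine the two least-probable nodes; the expected code length is the sum of the merged weights.
merge 2/43 + 3/43 → 5/43
merge 5/43 + 10/43 → 15/43
merge 12/43 + 15/43 → 27/43
merge 16/43 + 27/43 → 1
L = 5/43 + 15/43 + 27/43 + 1 = 90/43 ≈ 2.093 bits/symbol.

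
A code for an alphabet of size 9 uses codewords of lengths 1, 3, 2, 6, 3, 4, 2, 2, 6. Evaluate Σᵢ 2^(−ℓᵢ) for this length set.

1.59375

With common denominator 2^6 = 64: Σ 2^(−ℓᵢ) = 32/64 + 8/64 + 16/64 + 1/64 + 8/64 + 4/64 + 16/64 + 16/64 + 1/64 = 102/64 = 1.59375.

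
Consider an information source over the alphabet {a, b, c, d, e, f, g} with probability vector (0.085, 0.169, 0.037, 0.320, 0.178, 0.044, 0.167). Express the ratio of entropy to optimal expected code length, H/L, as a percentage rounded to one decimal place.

Entropy H = −Σ p log₂ p ≈ 2.5105 bits.
Huffman merges: 37/1000+11/250→81/1000; 81/1000+17/200→83/500; 83/500+167/1000→333/1000; 169/1000+89/500→347/1000; 8/25+333/1000→653/1000; 347/1000+653/1000→1. L = 129/50 ≈ 2.5800.
Efficiency = H/L = 2.5105/2.5800 = 97.3%.

97.3%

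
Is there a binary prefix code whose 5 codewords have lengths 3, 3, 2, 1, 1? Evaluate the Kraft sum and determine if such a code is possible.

1.5; no

With common denominator 2^3 = 8: Σ 2^(−ℓᵢ) = 1/8 + 1/8 + 2/8 + 4/8 + 4/8 = 12/8 = 1.5.
Kraft's inequality requires Σ ≤ 1; here Σ = 1.5 > 1, so no such prefix code exists.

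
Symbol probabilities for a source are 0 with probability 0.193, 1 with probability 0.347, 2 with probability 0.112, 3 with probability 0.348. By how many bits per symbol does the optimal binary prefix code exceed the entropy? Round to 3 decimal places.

0.085 bits

Entropy H = −Σ p log₂ p ≈ 1.8716 bits.
Huffman merges: 14/125+193/1000→61/200; 61/200+347/1000→163/250; 87/250+163/250→1. L = 1957/1000 ≈ 1.9570.
L − H = 1.9570 − 1.8716 = 0.085 bits.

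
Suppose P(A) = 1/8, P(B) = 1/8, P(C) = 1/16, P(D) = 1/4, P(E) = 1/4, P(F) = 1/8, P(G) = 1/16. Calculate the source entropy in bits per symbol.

Each probability is a power of 1/2, so log₂(1/p) is an integer.
H = Σ p·log₂(1/p) = 1/8·3 + 1/8·3 + 1/16·4 + 1/4·2 + 1/4·2 + 1/8·3 + 1/16·4 = 2.625 bits.

2.625 bits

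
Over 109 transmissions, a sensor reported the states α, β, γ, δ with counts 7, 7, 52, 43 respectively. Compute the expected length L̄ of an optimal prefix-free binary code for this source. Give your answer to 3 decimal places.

1.651 bits/symbol

Probabilities are the counts divided by 109.
Repeatedly combine the two least-probable nodes; the expected code length is the sum of the merged weights.
merge 7/109 + 7/109 → 14/109
merge 14/109 + 43/109 → 57/109
merge 52/109 + 57/109 → 1
L = 14/109 + 57/109 + 1 = 180/109 ≈ 1.651 bits/symbol.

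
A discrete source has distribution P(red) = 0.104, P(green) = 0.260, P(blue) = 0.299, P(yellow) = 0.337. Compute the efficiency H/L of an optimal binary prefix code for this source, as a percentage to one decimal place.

Entropy H = −Σ p log₂ p ≈ 1.8945 bits.
Huffman merges: 13/125+13/50→91/250; 299/1000+337/1000→159/250; 91/250+159/250→1. L = 2 ≈ 2.0000.
Efficiency = H/L = 1.8945/2.0000 = 94.7%.

94.7%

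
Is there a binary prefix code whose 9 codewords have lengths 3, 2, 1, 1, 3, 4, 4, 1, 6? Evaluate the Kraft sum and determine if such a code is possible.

2.140625; no

With common denominator 2^6 = 64: Σ 2^(−ℓᵢ) = 8/64 + 16/64 + 32/64 + 32/64 + 8/64 + 4/64 + 4/64 + 32/64 + 1/64 = 137/64 = 2.140625.
Kraft's inequality requires Σ ≤ 1; here Σ = 2.140625 > 1, so no such prefix code exists.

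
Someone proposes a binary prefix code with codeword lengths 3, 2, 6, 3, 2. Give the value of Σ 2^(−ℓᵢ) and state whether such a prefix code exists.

With common denominator 2^6 = 64: Σ 2^(−ℓᵢ) = 8/64 + 16/64 + 1/64 + 8/64 + 16/64 = 49/64 = 0.765625.
Kraft's inequality requires Σ ≤ 1; here Σ = 0.765625 ≤ 1, so such a prefix code exists.

0.765625; yes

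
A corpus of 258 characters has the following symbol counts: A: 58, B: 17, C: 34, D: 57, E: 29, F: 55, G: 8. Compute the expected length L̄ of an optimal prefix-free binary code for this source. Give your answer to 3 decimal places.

2.647 bits/symbol

Probabilities are the counts divided by 258.
Repeatedly combine the two least-probable nodes; the expected code length is the sum of the merged weights.
merge 4/129 + 17/258 → 25/258
merge 25/258 + 29/258 → 9/43
merge 17/129 + 9/43 → 44/129
merge 55/258 + 19/86 → 56/129
merge 29/129 + 44/129 → 73/129
merge 56/129 + 73/129 → 1
L = 25/258 + 9/43 + 44/129 + 56/129 + 73/129 + 1 = 683/258 ≈ 2.647 bits/symbol.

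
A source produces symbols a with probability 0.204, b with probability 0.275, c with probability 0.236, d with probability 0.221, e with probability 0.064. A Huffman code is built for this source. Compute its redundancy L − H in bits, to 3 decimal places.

Entropy H = −Σ p log₂ p ≈ 2.2068 bits.
Huffman merges: 8/125+51/250→67/250; 221/1000+59/250→457/1000; 67/250+11/40→543/1000; 457/1000+543/1000→1. L = 567/250 ≈ 2.2680.
L − H = 2.2680 − 2.2068 = 0.061 bits.

0.061 bits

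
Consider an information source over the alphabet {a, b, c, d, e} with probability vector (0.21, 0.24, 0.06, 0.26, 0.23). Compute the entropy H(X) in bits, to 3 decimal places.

H = −Σ pᵢ log₂ pᵢ.
−0.21·log₂(0.21) = 0.4728
−0.24·log₂(0.24) = 0.4941
−0.06·log₂(0.06) = 0.2435
−0.26·log₂(0.26) = 0.5053
−0.23·log₂(0.23) = 0.4877
Sum ≈ 2.2034 → 2.203 bits.

2.203 bits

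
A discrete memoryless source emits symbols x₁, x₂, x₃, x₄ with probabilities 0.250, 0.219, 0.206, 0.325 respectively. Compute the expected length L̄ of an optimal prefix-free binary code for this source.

2 bits/symbol

Repeatedly combine the two least-probable nodes; the expected code length is the sum of the merged weights.
merge 103/500 + 219/1000 → 17/40
merge 1/4 + 13/40 → 23/40
merge 17/40 + 23/40 → 1
L = 17/40 + 23/40 + 1 = 2 bits/symbol.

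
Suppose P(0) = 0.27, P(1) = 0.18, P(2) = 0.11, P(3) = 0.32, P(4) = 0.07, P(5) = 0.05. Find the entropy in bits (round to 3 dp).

H = −Σ pᵢ log₂ pᵢ.
−0.27·log₂(0.27) = 0.5100
−0.18·log₂(0.18) = 0.4453
−0.11·log₂(0.11) = 0.3503
−0.32·log₂(0.32) = 0.5260
−0.07·log₂(0.07) = 0.2686
−0.05·log₂(0.05) = 0.2161
Sum ≈ 2.3163 → 2.316 bits.

2.316 bits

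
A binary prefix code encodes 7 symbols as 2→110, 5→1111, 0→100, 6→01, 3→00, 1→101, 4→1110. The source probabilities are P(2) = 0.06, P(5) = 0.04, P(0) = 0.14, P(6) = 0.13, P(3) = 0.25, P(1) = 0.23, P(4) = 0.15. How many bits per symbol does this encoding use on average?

L̄ = Σ pᵢ·ℓᵢ = 0.06·3 + 0.04·4 + 0.14·3 + 0.13·2 + 0.25·2 + 0.23·3 + 0.15·4 = 2.81 bits/symbol.

2.81 bits/symbol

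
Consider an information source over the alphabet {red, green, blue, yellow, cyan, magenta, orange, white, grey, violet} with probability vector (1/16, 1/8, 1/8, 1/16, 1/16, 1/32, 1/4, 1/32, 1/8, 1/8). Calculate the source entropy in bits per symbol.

3.0625 bits

Each probability is a power of 1/2, so log₂(1/p) is an integer.
H = Σ p·log₂(1/p) = 1/16·4 + 1/8·3 + 1/8·3 + 1/16·4 + 1/16·4 + 1/32·5 + 1/4·2 + 1/32·5 + 1/8·3 + 1/8·3 = 3.0625 bits.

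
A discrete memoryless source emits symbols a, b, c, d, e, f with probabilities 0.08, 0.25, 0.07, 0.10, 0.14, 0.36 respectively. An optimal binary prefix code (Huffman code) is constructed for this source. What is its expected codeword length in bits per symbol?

Repeatedly combine the two least-probable nodes; the expected code length is the sum of the merged weights.
merge 7/100 + 2/25 → 3/20
merge 1/10 + 7/50 → 6/25
merge 3/20 + 6/25 → 39/100
merge 1/4 + 9/25 → 61/100
merge 39/100 + 61/100 → 1
L = 3/20 + 6/25 + 39/100 + 61/100 + 1 = 239/100 = 2.39 bits/symbol.

2.39 bits/symbol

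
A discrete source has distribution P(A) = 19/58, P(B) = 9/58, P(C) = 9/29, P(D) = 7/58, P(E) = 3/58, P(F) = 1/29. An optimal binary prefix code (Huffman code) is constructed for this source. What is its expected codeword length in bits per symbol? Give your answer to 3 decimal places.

2.293 bits/symbol

Repeatedly combine the two least-probable nodes; the expected code length is the sum of the merged weights.
merge 1/29 + 3/58 → 5/58
merge 5/58 + 7/58 → 6/29
merge 9/58 + 6/29 → 21/58
merge 9/29 + 19/58 → 37/58
merge 21/58 + 37/58 → 1
L = 5/58 + 6/29 + 21/58 + 37/58 + 1 = 133/58 ≈ 2.293 bits/symbol.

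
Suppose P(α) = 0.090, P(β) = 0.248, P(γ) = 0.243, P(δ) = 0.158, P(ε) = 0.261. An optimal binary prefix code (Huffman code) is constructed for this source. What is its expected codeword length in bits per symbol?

2.248 bits/symbol

Repeatedly combine the two least-probable nodes; the expected code length is the sum of the merged weights.
merge 9/100 + 79/500 → 31/125
merge 243/1000 + 31/125 → 491/1000
merge 31/125 + 261/1000 → 509/1000
merge 491/1000 + 509/1000 → 1
L = 31/125 + 491/1000 + 509/1000 + 1 = 281/125 = 2.248 bits/symbol.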